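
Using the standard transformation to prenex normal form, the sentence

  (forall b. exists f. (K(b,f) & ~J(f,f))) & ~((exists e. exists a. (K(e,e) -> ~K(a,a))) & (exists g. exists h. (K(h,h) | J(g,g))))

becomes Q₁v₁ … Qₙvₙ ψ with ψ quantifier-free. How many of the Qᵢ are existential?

1

Rewrite implications/biconditionals: A → B as ¬A ∨ B.
  (forall b. exists f. (K(b,f) & ~J(f,f))) & ~((exists e. exists a. (~K(e,e) | ~K(a,a))) & (exists g. exists h. (K(h,h) | J(g,g))))
Drive negations inward (¬∀x A ≡ ∃x ¬A, ¬∃x A ≡ ∀x ¬A, De Morgan for ∧/∨):
  (forall b. exists f. (K(b,f) & ~J(f,f))) & ((forall e. forall a. (K(e,e) & K(a,a))) | (forall g. forall h. (~K(h,h) & ~J(g,g))))
Pull the quantifiers to the front (each side's bound variable is not free in the other side):
  forall b. exists f. forall e. forall a. forall g. forall h. (K(b,f) & ~J(f,f) & (K(e,e) & K(a,a) | ~K(h,h) & ~J(g,g)))
The prefix is forall b exists f forall e forall a forall g forall h: 5 universal, 1 existential.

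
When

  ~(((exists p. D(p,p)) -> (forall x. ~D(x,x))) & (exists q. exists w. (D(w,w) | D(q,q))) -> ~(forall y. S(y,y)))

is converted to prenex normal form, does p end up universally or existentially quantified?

universal

Eliminate → and ↔ using ¬ and ∨.
  ~(~((~(exists p. D(p,p)) | (forall x. ~D(x,x))) & (exists q. exists w. (D(w,w) | D(q,q)))) | ~(forall y. S(y,y)))
Move each ¬ inward, flipping quantifiers it crosses:
  ((forall p. ~D(p,p)) | (forall x. ~D(x,x))) & (exists q. exists w. (D(w,w) | D(q,q))) & (forall y. S(y,y))
Extract every quantifier outward, since the variables are now distinct and don't occur free across branches:
  forall p. forall x. exists q. exists w. forall y. ((~D(p,p) | ~D(x,x)) & (D(w,w) | D(q,q)) & S(y,y))
The quantifier exists p sits under an odd number of negations (counting the antecedent side of each →), so it flips to forall p.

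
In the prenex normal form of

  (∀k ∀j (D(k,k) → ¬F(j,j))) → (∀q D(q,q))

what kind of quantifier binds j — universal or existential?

existential

Rewrite implications/biconditionals: A → B as ¬A ∨ B.
  ¬(∀k ∀j (¬D(k,k) ∨ ¬F(j,j))) ∨ (∀q D(q,q))
Push ¬ through the quantifiers and connectives to reach negation normal form:
  (∃k ∃j (D(k,k) ∧ F(j,j))) ∨ (∀q D(q,q))
Extract every quantifier outward, since the variables are now distinct and don't occur free across branches:
  ∃k ∃j ∀q (D(k,k) ∧ F(j,j) ∨ D(q,q))
The quantifier ∀j sits under an odd number of negations (counting the antecedent side of each →), so it flips to ∃j.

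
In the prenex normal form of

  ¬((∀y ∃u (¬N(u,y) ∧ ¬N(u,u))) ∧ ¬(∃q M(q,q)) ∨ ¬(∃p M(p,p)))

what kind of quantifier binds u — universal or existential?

Push ¬ through the quantifiers and connectives to reach negation normal form:
  ((∃y ∀u (N(u,y) ∨ N(u,u))) ∨ (∃q M(q,q))) ∧ (∃p M(p,p))
Pull the quantifiers to the front (each side's bound variable is not free in the other side):
  ∃y ∀u ∃q ∃p ((N(u,y) ∨ N(u,u) ∨ M(q,q)) ∧ M(p,p))
The quantifier ∃u sits under an odd number of negations, so it flips to ∀u.

universal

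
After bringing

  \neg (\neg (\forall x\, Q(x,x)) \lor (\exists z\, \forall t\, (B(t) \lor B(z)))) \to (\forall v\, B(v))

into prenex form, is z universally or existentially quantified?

existential

First replace A → B with ¬A ∨ B.
  \neg \neg (\neg (\forall x\, Q(x,x)) \lor (\exists z\, \forall t\, (B(t) \lor B(z)))) \lor (\forall v\, B(v))
Move each ¬ inward, flipping quantifiers it crosses:
  (\exists x\, \neg Q(x,x)) \lor (\exists z\, \forall t\, (B(t) \lor B(z))) \lor (\forall v\, B(v))
All bound variables are already distinct, so no renaming is needed.
Pull the quantifiers to the front (each side's bound variable is not free in the other side):
  \exists x\, \exists z\, \forall t\, \forall v\, (\neg Q(x,x) \lor B(t) \lor B(z) \lor B(v))
The quantifier \exists z sits under an even number of negations (counting the antecedent side of each →), so it remains existential.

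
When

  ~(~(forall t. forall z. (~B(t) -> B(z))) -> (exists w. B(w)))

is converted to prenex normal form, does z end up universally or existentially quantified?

existential

Eliminate → and ↔ using ¬ and ∨.
  ~(~~(forall t. forall z. (~~B(t) | B(z))) | (exists w. B(w)))
Push ¬ through the quantifiers and connectives to reach negation normal form:
  (exists t. exists z. (~B(t) & ~B(z))) & (forall w. ~B(w))
All bound variables are already distinct, so no renaming is needed.
Pull the quantifiers to the front (each side's bound variable is not free in the other side):
  exists t. exists z. forall w. (~B(t) & ~B(z) & ~B(w))
The quantifier forall z sits under an odd number of negations (counting the antecedent side of each →), so it flips to exists z.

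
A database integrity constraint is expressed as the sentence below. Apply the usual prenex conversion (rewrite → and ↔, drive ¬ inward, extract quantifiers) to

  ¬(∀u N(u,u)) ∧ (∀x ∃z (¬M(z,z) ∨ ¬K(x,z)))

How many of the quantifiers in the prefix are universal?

1

Push ¬ through the quantifiers and connectives to reach negation normal form:
  (∃u ¬N(u,u)) ∧ (∀x ∃z (¬M(z,z) ∨ ¬K(x,z)))
All bound variables are already distinct, so no renaming is needed.
Pull the quantifiers to the front (each side's bound variable is not free in the other side):
  ∃u ∀x ∃z (¬N(u,u) ∧ (¬M(z,z) ∨ ¬K(x,z)))
The prefix is ∃u ∀x ∃z: 1 universal, 2 existential.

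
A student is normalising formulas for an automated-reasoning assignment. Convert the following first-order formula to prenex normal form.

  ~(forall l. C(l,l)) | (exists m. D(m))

exists l. exists m. (~C(l,l) | D(m))

Drive negations inward (¬∀x A ≡ ∃x ¬A, ¬∃x A ≡ ∀x ¬A, De Morgan for ∧/∨):
  (exists l. ~C(l,l)) | (exists m. D(m))
Finally move all quantifiers to the prefix:
  exists l. exists m. (~C(l,l) | D(m))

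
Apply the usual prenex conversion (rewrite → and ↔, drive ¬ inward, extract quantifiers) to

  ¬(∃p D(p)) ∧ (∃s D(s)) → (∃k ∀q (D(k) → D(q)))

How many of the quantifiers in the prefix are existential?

2

First replace A → B with ¬A ∨ B.
  ¬(¬(∃p D(p)) ∧ (∃s D(s))) ∨ (∃k ∀q (¬D(k) ∨ D(q)))
Move each ¬ inward, flipping quantifiers it crosses:
  (∃p D(p)) ∨ (∀s ¬D(s)) ∨ (∃k ∀q (¬D(k) ∨ D(q)))
Finally move all quantifiers to the prefix:
  ∃p ∀s ∃k ∀q (D(p) ∨ ¬D(s) ∨ ¬D(k) ∨ D(q))
The prefix is ∃p ∀s ∃k ∀q: 2 universal, 2 existential.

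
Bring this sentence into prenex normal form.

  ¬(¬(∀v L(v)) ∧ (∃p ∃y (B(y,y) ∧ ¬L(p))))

Move each ¬ inward, flipping quantifiers it crosses:
  (∀v L(v)) ∨ (∀p ∀y (¬B(y,y) ∨ L(p)))
Finally move all quantifiers to the prefix:
  ∀v ∀p ∀y (L(v) ∨ ¬B(y,y) ∨ L(p))

∀v ∀p ∀y (L(v) ∨ ¬B(y,y) ∨ L(p))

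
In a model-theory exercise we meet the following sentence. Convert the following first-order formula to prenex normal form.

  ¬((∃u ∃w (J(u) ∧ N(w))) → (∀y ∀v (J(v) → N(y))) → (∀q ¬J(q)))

Eliminate → and ↔ using ¬ and ∨.
  ¬(¬(∃u ∃w (J(u) ∧ N(w))) ∨ ¬(∀y ∀v (¬J(v) ∨ N(y))) ∨ (∀q ¬J(q)))
Drive negations inward (¬∀x A ≡ ∃x ¬A, ¬∃x A ≡ ∀x ¬A, De Morgan for ∧/∨):
  (∃u ∃w (J(u) ∧ N(w))) ∧ (∀y ∀v (¬J(v) ∨ N(y))) ∧ (∃q J(q))
All bound variables are already distinct, so no renaming is needed.
Finally move all quantifiers to the prefix:
  ∃u ∃w ∀y ∀v ∃q (J(u) ∧ N(w) ∧ (¬J(v) ∨ N(y)) ∧ J(q))

∃u ∃w ∀y ∀v ∃q (J(u) ∧ N(w) ∧ (¬J(v) ∨ N(y)) ∧ J(q))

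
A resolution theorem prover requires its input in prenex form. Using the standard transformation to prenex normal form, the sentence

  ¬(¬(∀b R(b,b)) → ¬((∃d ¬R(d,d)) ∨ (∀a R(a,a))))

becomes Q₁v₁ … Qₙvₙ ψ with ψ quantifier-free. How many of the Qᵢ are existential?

Rewrite implications/biconditionals: A → B as ¬A ∨ B.
  ¬(¬¬(∀b R(b,b)) ∨ ¬((∃d ¬R(d,d)) ∨ (∀a R(a,a))))
Drive negations inward (¬∀x A ≡ ∃x ¬A, ¬∃x A ≡ ∀x ¬A, De Morgan for ∧/∨):
  (∃b ¬R(b,b)) ∧ ((∃d ¬R(d,d)) ∨ (∀a R(a,a)))
Finally move all quantifiers to the prefix:
  ∃b ∃d ∀a (¬R(b,b) ∧ (¬R(d,d) ∨ R(a,a)))
The prefix is ∃b ∃d ∀a: 1 universal, 2 existential.

2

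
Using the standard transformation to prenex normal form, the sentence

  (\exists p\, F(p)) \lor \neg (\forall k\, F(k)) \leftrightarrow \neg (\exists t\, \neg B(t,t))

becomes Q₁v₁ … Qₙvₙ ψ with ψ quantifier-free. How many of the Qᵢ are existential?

Rewrite implications/biconditionals: A → B as ¬A ∨ B; A ↔ B as (¬A ∨ B) ∧ (¬B ∨ A).
  (\neg ((\exists p\, F(p)) \lor \neg (\forall k\, F(k))) \lor \neg (\exists t\, \neg B(t,t))) \land (\neg \neg (\exists t\, \neg B(t,t)) \lor (\exists p\, F(p)) \lor \neg (\forall k\, F(k)))
Move each ¬ inward, flipping quantifiers it crosses:
  ((\forall p\, \neg F(p)) \land (\forall k\, F(k)) \lor (\forall t\, B(t,t))) \land ((\exists t\, \neg B(t,t)) \lor (\exists p\, F(p)) \lor (\exists k\, \neg F(k)))
Give each quantifier a distinct variable: t↦b, p↦a, k↦x.
  ((\forall p\, \neg F(p)) \land (\forall k\, F(k)) \lor (\forall t\, B(t,t))) \land ((\exists b\, \neg B(b,b)) \lor (\exists a\, F(a)) \lor (\exists x\, \neg F(x)))
Finally move all quantifiers to the prefix:
  \forall p\, \forall k\, \forall t\, \exists b\, \exists a\, \exists x\, ((\neg F(p) \land F(k) \lor B(t,t)) \land (\neg B(b,b) \lor F(a) \lor \neg F(x)))
The prefix is \forall p \forall k \forall t \exists b \exists a \exists x: 3 universal, 3 existential.

3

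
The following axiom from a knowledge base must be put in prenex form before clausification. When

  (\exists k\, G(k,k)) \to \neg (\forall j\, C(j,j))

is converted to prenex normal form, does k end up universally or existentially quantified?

universal

Rewrite implications/biconditionals: A → B as ¬A ∨ B.
  \neg (\exists k\, G(k,k)) \lor \neg (\forall j\, C(j,j))
Drive negations inward (¬∀x A ≡ ∃x ¬A, ¬∃x A ≡ ∀x ¬A, De Morgan for ∧/∨):
  (\forall k\, \neg G(k,k)) \lor (\exists j\, \neg C(j,j))
All bound variables are already distinct, so no renaming is needed.
Extract every quantifier outward, since the variables are now distinct and don't occur free across branches:
  \forall k\, \exists j\, (\neg G(k,k) \lor \neg C(j,j))
The quantifier \exists k sits under an odd number of negations (counting the antecedent side of each →), so it flips to \forall k.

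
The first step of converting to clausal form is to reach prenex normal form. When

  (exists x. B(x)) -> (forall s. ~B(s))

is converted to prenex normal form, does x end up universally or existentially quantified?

First replace A → B with ¬A ∨ B.
  ~(exists x. B(x)) | (forall s. ~B(s))
Push ¬ through the quantifiers and connectives to reach negation normal form:
  (forall x. ~B(x)) | (forall s. ~B(s))
All bound variables are already distinct, so no renaming is needed.
Finally move all quantifiers to the prefix:
  forall x. forall s. (~B(x) | ~B(s))
The quantifier exists x sits under an odd number of negations (counting the antecedent side of each →), so it flips to forall x.

universal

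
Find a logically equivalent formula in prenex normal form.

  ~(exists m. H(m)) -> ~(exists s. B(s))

exists m. forall s. (H(m) | ~B(s))

First replace A → B with ¬A ∨ B.
  ~~(exists m. H(m)) | ~(exists s. B(s))
Push ¬ through the quantifiers and connectives to reach negation normal form:
  (exists m. H(m)) | (forall s. ~B(s))
Pull the quantifiers to the front (each side's bound variable is not free in the other side):
  exists m. forall s. (H(m) | ~B(s))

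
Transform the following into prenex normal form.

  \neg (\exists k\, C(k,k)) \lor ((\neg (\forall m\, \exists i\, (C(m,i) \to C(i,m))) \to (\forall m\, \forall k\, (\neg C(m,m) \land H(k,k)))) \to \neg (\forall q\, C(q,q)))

Rewrite implications/biconditionals: A → B as ¬A ∨ B.
  \neg (\exists k\, C(k,k)) \lor \neg (\neg \neg (\forall m\, \exists i\, (\neg C(m,i) \lor C(i,m))) \lor (\forall m\, \forall k\, (\neg C(m,m) \land H(k,k)))) \lor \neg (\forall q\, C(q,q))
Move each ¬ inward, flipping quantifiers it crosses:
  (\forall k\, \neg C(k,k)) \lor (\exists m\, \forall i\, (C(m,i) \land \neg C(i,m))) \land (\exists m\, \exists k\, (C(m,m) \lor \neg H(k,k))) \lor (\exists q\, \neg C(q,q))
Give each quantifier a distinct variable: m↦c, k↦a.
  (\forall k\, \neg C(k,k)) \lor (\exists m\, \forall i\, (C(m,i) \land \neg C(i,m))) \land (\exists c\, \exists a\, (C(c,c) \lor \neg H(a,a))) \lor (\exists q\, \neg C(q,q))
Extract every quantifier outward, since the variables are now distinct and don't occur free across branches:
  \forall k\, \exists m\, \forall i\, \exists c\, \exists a\, \exists q\, (\neg C(k,k) \lor C(m,i) \land \neg C(i,m) \land (C(c,c) \lor \neg H(a,a)) \lor \neg C(q,q))

\forall k\, \exists m\, \forall i\, \exists c\, \exists a\, \exists q\, (\neg C(k,k) \lor C(m,i) \land \neg C(i,m) \land (C(c,c) \lor \neg H(a,a)) \lor \neg C(q,q))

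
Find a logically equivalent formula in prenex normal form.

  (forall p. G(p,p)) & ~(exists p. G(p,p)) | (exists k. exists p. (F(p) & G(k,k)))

forall p. forall z1. exists k. exists a. (G(p,p) & ~G(z1,z1) | F(a) & G(k,k))

Drive negations inward (¬∀x A ≡ ∃x ¬A, ¬∃x A ≡ ∀x ¬A, De Morgan for ∧/∨):
  (forall p. G(p,p)) & (forall p. ~G(p,p)) | (exists k. exists p. (F(p) & G(k,k)))
Give each quantifier a distinct variable: p↦z1, p↦a.
  (forall p. G(p,p)) & (forall z1. ~G(z1,z1)) | (exists k. exists a. (F(a) & G(k,k)))
Finally move all quantifiers to the prefix:
  forall p. forall z1. exists k. exists a. (G(p,p) & ~G(z1,z1) | F(a) & G(k,k))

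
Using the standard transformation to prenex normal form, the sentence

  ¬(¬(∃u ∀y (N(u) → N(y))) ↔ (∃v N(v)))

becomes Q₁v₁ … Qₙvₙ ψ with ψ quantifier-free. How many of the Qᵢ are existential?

3

First replace A → B with ¬A ∨ B; A ↔ B as (¬A ∨ B) ∧ (¬B ∨ A).
  ¬((¬¬(∃u ∀y (¬N(u) ∨ N(y))) ∨ (∃v N(v))) ∧ (¬(∃v N(v)) ∨ ¬(∃u ∀y (¬N(u) ∨ N(y)))))
Push ¬ through the quantifiers and connectives to reach negation normal form:
  (∀u ∃y (N(u) ∧ ¬N(y))) ∧ (∀v ¬N(v)) ∨ (∃v N(v)) ∧ (∃u ∀y (¬N(u) ∨ N(y)))
Rename bound variables to avoid capture: v↦w, u↦w1, y↦z.
  (∀u ∃y (N(u) ∧ ¬N(y))) ∧ (∀v ¬N(v)) ∨ (∃w N(w)) ∧ (∃w1 ∀z (¬N(w1) ∨ N(z)))
Pull the quantifiers to the front (each side's bound variable is not free in the other side):
  ∀u ∃y ∀v ∃w ∃w1 ∀z (N(u) ∧ ¬N(y) ∧ ¬N(v) ∨ N(w) ∧ (¬N(w1) ∨ N(z)))
The prefix is ∀u ∃y ∀v ∃w ∃w1 ∀z: 3 universal, 3 existential.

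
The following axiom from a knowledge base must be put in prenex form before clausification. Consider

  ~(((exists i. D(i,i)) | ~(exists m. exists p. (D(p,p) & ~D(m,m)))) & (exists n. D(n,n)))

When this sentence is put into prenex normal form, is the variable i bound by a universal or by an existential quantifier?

Drive negations inward (¬∀x A ≡ ∃x ¬A, ¬∃x A ≡ ∀x ¬A, De Morgan for ∧/∨):
  (forall i. ~D(i,i)) & (exists m. exists p. (D(p,p) & ~D(m,m))) | (forall n. ~D(n,n))
Finally move all quantifiers to the prefix:
  forall i. exists m. exists p. forall n. (~D(i,i) & D(p,p) & ~D(m,m) | ~D(n,n))
The quantifier exists i sits under an odd number of negations, so it flips to forall i.

universal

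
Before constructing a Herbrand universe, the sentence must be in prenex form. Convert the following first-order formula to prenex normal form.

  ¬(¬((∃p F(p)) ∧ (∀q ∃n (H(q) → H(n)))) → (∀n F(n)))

Rewrite implications/biconditionals: A → B as ¬A ∨ B.
  ¬(¬¬((∃p F(p)) ∧ (∀q ∃n (¬H(q) ∨ H(n)))) ∨ (∀n F(n)))
Drive negations inward (¬∀x A ≡ ∃x ¬A, ¬∃x A ≡ ∀x ¬A, De Morgan for ∧/∨):
  ((∀p ¬F(p)) ∨ (∃q ∀n (H(q) ∧ ¬H(n)))) ∧ (∃n ¬F(n))
Standardize variables apart so no two quantifiers bind the same name: n↦v.
  ((∀p ¬F(p)) ∨ (∃q ∀n (H(q) ∧ ¬H(n)))) ∧ (∃v ¬F(v))
Finally move all quantifiers to the prefix:
  ∀p ∃q ∀n ∃v ((¬F(p) ∨ H(q) ∧ ¬H(n)) ∧ ¬F(v))

∀p ∃q ∀n ∃v ((¬F(p) ∨ H(q) ∧ ¬H(n)) ∧ ¬F(v))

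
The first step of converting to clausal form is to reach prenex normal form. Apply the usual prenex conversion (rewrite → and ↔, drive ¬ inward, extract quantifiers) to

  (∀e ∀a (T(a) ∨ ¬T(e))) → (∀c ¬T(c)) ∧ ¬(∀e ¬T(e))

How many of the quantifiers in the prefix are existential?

3

Rewrite implications/biconditionals: A → B as ¬A ∨ B.
  ¬(∀e ∀a (T(a) ∨ ¬T(e))) ∨ (∀c ¬T(c)) ∧ ¬(∀e ¬T(e))
Drive negations inward (¬∀x A ≡ ∃x ¬A, ¬∃x A ≡ ∀x ¬A, De Morgan for ∧/∨):
  (∃e ∃a (¬T(a) ∧ T(e))) ∨ (∀c ¬T(c)) ∧ (∃e T(e))
Give each quantifier a distinct variable: e↦s.
  (∃e ∃a (¬T(a) ∧ T(e))) ∨ (∀c ¬T(c)) ∧ (∃s T(s))
Finally move all quantifiers to the prefix:
  ∃e ∃a ∀c ∃s (¬T(a) ∧ T(e) ∨ ¬T(c) ∧ T(s))
The prefix is ∃e ∃a ∀c ∃s: 1 universal, 3 existential.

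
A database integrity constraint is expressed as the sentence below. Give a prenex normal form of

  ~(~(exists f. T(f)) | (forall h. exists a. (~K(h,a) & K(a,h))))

Move each ¬ inward, flipping quantifiers it crosses:
  (exists f. T(f)) & (exists h. forall a. (K(h,a) | ~K(a,h)))
All bound variables are already distinct, so no renaming is needed.
Finally move all quantifiers to the prefix:
  exists f. exists h. forall a. (T(f) & (K(h,a) | ~K(a,h)))

exists f. exists h. forall a. (T(f) & (K(h,a) | ~K(a,h)))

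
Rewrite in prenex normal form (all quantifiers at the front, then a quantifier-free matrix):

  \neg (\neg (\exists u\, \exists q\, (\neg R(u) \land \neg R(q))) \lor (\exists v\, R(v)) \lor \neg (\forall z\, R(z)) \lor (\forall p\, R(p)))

\exists u\, \exists q\, \forall v\, \forall z\, \exists p\, (\neg R(u) \land \neg R(q) \land \neg R(v) \land R(z) \land \neg R(p))

Push ¬ through the quantifiers and connectives to reach negation normal form:
  (\exists u\, \exists q\, (\neg R(u) \land \neg R(q))) \land (\forall v\, \neg R(v)) \land (\forall z\, R(z)) \land (\exists p\, \neg R(p))
Finally move all quantifiers to the prefix:
  \exists u\, \exists q\, \forall v\, \forall z\, \exists p\, (\neg R(u) \land \neg R(q) \land \neg R(v) \land R(z) \land \neg R(p))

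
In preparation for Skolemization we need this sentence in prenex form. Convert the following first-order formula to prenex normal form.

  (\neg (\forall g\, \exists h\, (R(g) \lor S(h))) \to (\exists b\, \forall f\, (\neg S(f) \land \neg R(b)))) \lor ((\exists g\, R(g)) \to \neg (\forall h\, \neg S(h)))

\forall g\, \exists h\, \exists b\, \forall f\, \forall a\, \exists w1\, (R(g) \lor S(h) \lor \neg S(f) \land \neg R(b) \lor \neg R(a) \lor S(w1))

Eliminate → and ↔ using ¬ and ∨.
  \neg \neg (\forall g\, \exists h\, (R(g) \lor S(h))) \lor (\exists b\, \forall f\, (\neg S(f) \land \neg R(b))) \lor \neg (\exists g\, R(g)) \lor \neg (\forall h\, \neg S(h))
Push ¬ through the quantifiers and connectives to reach negation normal form:
  (\forall g\, \exists h\, (R(g) \lor S(h))) \lor (\exists b\, \forall f\, (\neg S(f) \land \neg R(b))) \lor (\forall g\, \neg R(g)) \lor (\exists h\, S(h))
Standardize variables apart so no two quantifiers bind the same name: g↦a, h↦w1.
  (\forall g\, \exists h\, (R(g) \lor S(h))) \lor (\exists b\, \forall f\, (\neg S(f) \land \neg R(b))) \lor (\forall a\, \neg R(a)) \lor (\exists w1\, S(w1))
Extract every quantifier outward, since the variables are now distinct and don't occur free across branches:
  \forall g\, \exists h\, \exists b\, \forall f\, \forall a\, \exists w1\, (R(g) \lor S(h) \lor \neg S(f) \land \neg R(b) \lor \neg R(a) \lor S(w1))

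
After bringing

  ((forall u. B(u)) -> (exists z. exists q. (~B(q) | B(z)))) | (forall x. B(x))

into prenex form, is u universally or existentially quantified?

First replace A → B with ¬A ∨ B.
  ~(forall u. B(u)) | (exists z. exists q. (~B(q) | B(z))) | (forall x. B(x))
Push ¬ through the quantifiers and connectives to reach negation normal form:
  (exists u. ~B(u)) | (exists z. exists q. (~B(q) | B(z))) | (forall x. B(x))
All bound variables are already distinct, so no renaming is needed.
Pull the quantifiers to the front (each side's bound variable is not free in the other side):
  exists u. exists z. exists q. forall x. (~B(u) | ~B(q) | B(z) | B(x))
The quantifier forall u sits under an odd number of negations (counting the antecedent side of each →), so it flips to exists u.

existential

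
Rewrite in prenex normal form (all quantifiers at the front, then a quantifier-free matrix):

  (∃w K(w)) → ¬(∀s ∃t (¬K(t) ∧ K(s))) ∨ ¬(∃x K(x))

Eliminate → and ↔ using ¬ and ∨.
  ¬(∃w K(w)) ∨ ¬(∀s ∃t (¬K(t) ∧ K(s))) ∨ ¬(∃x K(x))
Move each ¬ inward, flipping quantifiers it crosses:
  (∀w ¬K(w)) ∨ (∃s ∀t (K(t) ∨ ¬K(s))) ∨ (∀x ¬K(x))
Finally move all quantifiers to the prefix:
  ∀w ∃s ∀t ∀x (¬K(w) ∨ K(t) ∨ ¬K(s) ∨ ¬K(x))

∀w ∃s ∀t ∀x (¬K(w) ∨ K(t) ∨ ¬K(s) ∨ ¬K(x))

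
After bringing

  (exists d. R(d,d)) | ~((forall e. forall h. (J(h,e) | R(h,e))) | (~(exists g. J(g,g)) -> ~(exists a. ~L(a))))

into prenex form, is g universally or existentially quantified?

universal

First replace A → B with ¬A ∨ B.
  (exists d. R(d,d)) | ~((forall e. forall h. (J(h,e) | R(h,e))) | ~~(exists g. J(g,g)) | ~(exists a. ~L(a)))
Push ¬ through the quantifiers and connectives to reach negation normal form:
  (exists d. R(d,d)) | (exists e. exists h. (~J(h,e) & ~R(h,e))) & (forall g. ~J(g,g)) & (exists a. ~L(a))
All bound variables are already distinct, so no renaming is needed.
Finally move all quantifiers to the prefix:
  exists d. exists e. exists h. forall g. exists a. (R(d,d) | ~J(h,e) & ~R(h,e) & ~J(g,g) & ~L(a))
The quantifier exists g sits under an odd number of negations (counting the antecedent side of each →), so it flips to forall g.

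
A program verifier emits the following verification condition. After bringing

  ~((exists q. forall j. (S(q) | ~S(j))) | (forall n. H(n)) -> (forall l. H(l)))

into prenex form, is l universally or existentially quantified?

existential

Rewrite implications/biconditionals: A → B as ¬A ∨ B.
  ~(~((exists q. forall j. (S(q) | ~S(j))) | (forall n. H(n))) | (forall l. H(l)))
Move each ¬ inward, flipping quantifiers it crosses:
  ((exists q. forall j. (S(q) | ~S(j))) | (forall n. H(n))) & (exists l. ~H(l))
All bound variables are already distinct, so no renaming is needed.
Pull the quantifiers to the front (each side's bound variable is not free in the other side):
  exists q. forall j. forall n. exists l. ((S(q) | ~S(j) | H(n)) & ~H(l))
The quantifier forall l sits under an odd number of negations (counting the antecedent side of each →), so it flips to exists l.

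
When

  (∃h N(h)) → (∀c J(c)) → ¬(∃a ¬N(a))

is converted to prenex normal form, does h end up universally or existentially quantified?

First replace A → B with ¬A ∨ B.
  ¬(∃h N(h)) ∨ ¬(∀c J(c)) ∨ ¬(∃a ¬N(a))
Push ¬ through the quantifiers and connectives to reach negation normal form:
  (∀h ¬N(h)) ∨ (∃c ¬J(c)) ∨ (∀a N(a))
All bound variables are already distinct, so no renaming is needed.
Finally move all quantifiers to the prefix:
  ∀h ∃c ∀a (¬N(h) ∨ ¬J(c) ∨ N(a))
The quantifier ∃h sits under an odd number of negations (counting the antecedent side of each →), so it flips to ∀h.

universal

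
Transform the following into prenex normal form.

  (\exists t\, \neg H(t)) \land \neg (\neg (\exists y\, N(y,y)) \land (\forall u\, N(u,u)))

Drive negations inward (¬∀x A ≡ ∃x ¬A, ¬∃x A ≡ ∀x ¬A, De Morgan for ∧/∨):
  (\exists t\, \neg H(t)) \land ((\exists y\, N(y,y)) \lor (\exists u\, \neg N(u,u)))
All bound variables are already distinct, so no renaming is needed.
Extract every quantifier outward, since the variables are now distinct and don't occur free across branches:
  \exists t\, \exists y\, \exists u\, (\neg H(t) \land (N(y,y) \lor \neg N(u,u)))

\exists t\, \exists y\, \exists u\, (\neg H(t) \land (N(y,y) \lor \neg N(u,u)))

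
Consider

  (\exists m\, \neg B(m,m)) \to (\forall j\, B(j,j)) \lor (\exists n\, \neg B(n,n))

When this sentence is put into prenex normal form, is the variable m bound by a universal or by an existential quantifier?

universal

Rewrite implications/biconditionals: A → B as ¬A ∨ B.
  \neg (\exists m\, \neg B(m,m)) \lor (\forall j\, B(j,j)) \lor (\exists n\, \neg B(n,n))
Drive negations inward (¬∀x A ≡ ∃x ¬A, ¬∃x A ≡ ∀x ¬A, De Morgan for ∧/∨):
  (\forall m\, B(m,m)) \lor (\forall j\, B(j,j)) \lor (\exists n\, \neg B(n,n))
All bound variables are already distinct, so no renaming is needed.
Pull the quantifiers to the front (each side's bound variable is not free in the other side):
  \forall m\, \forall j\, \exists n\, (B(m,m) \lor B(j,j) \lor \neg B(n,n))
The quantifier \exists m sits under an odd number of negations (counting the antecedent side of each →), so it flips to \forall m.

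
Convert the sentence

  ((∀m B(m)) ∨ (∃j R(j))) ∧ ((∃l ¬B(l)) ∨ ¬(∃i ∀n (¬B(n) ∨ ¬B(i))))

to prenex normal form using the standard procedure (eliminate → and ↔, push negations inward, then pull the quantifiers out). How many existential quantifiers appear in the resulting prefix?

3

Push ¬ through the quantifiers and connectives to reach negation normal form:
  ((∀m B(m)) ∨ (∃j R(j))) ∧ ((∃l ¬B(l)) ∨ (∀i ∃n (B(n) ∧ B(i))))
All bound variables are already distinct, so no renaming is needed.
Finally move all quantifiers to the prefix:
  ∀m ∃j ∃l ∀i ∃n ((B(m) ∨ R(j)) ∧ (¬B(l) ∨ B(n) ∧ B(i)))
The prefix is ∀m ∃j ∃l ∀i ∃n: 2 universal, 3 existential.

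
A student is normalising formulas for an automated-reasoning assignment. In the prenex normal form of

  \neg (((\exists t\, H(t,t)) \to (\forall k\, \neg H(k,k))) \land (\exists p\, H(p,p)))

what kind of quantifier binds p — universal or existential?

universal

Rewrite implications/biconditionals: A → B as ¬A ∨ B.
  \neg ((\neg (\exists t\, H(t,t)) \lor (\forall k\, \neg H(k,k))) \land (\exists p\, H(p,p)))
Push ¬ through the quantifiers and connectives to reach negation normal form:
  (\exists t\, H(t,t)) \land (\exists k\, H(k,k)) \lor (\forall p\, \neg H(p,p))
All bound variables are already distinct, so no renaming is needed.
Finally move all quantifiers to the prefix:
  \exists t\, \exists k\, \forall p\, (H(t,t) \land H(k,k) \lor \neg H(p,p))
The quantifier \exists p sits under an odd number of negations (counting the antecedent side of each →), so it flips to \forall p.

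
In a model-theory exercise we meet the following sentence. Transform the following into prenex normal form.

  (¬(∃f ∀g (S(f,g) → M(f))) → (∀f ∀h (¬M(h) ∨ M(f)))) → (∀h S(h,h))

Eliminate → and ↔ using ¬ and ∨.
  ¬(¬¬(∃f ∀g (¬S(f,g) ∨ M(f))) ∨ (∀f ∀h (¬M(h) ∨ M(f)))) ∨ (∀h S(h,h))
Push ¬ through the quantifiers and connectives to reach negation normal form:
  (∀f ∃g (S(f,g) ∧ ¬M(f))) ∧ (∃f ∃h (M(h) ∧ ¬M(f))) ∨ (∀h S(h,h))
Standardize variables apart so no two quantifiers bind the same name: f↦x1, h↦z.
  (∀f ∃g (S(f,g) ∧ ¬M(f))) ∧ (∃x1 ∃h (M(h) ∧ ¬M(x1))) ∨ (∀z S(z,z))
Extract every quantifier outward, since the variables are now distinct and don't occur free across branches:
  ∀f ∃g ∃x1 ∃h ∀z (S(f,g) ∧ ¬M(f) ∧ M(h) ∧ ¬M(x1) ∨ S(z,z))

∀f ∃g ∃x1 ∃h ∀z (S(f,g) ∧ ¬M(f) ∧ M(h) ∧ ¬M(x1) ∨ S(z,z))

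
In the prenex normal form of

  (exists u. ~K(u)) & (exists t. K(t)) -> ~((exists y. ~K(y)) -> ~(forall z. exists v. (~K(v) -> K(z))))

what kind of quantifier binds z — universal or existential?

First replace A → B with ¬A ∨ B.
  ~((exists u. ~K(u)) & (exists t. K(t))) | ~(~(exists y. ~K(y)) | ~(forall z. exists v. (~~K(v) | K(z))))
Move each ¬ inward, flipping quantifiers it crosses:
  (forall u. K(u)) | (forall t. ~K(t)) | (exists y. ~K(y)) & (forall z. exists v. (K(v) | K(z)))
Finally move all quantifiers to the prefix:
  forall u. forall t. exists y. forall z. exists v. (K(u) | ~K(t) | ~K(y) & (K(v) | K(z)))
The quantifier forall z sits under an even number of negations (counting the antecedent side of each →), so it remains universal.

universal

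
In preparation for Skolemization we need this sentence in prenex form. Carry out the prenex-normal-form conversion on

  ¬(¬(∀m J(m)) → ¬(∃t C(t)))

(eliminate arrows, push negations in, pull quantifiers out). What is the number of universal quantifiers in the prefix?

First replace A → B with ¬A ∨ B.
  ¬(¬¬(∀m J(m)) ∨ ¬(∃t C(t)))
Push ¬ through the quantifiers and connectives to reach negation normal form:
  (∃m ¬J(m)) ∧ (∃t C(t))
All bound variables are already distinct, so no renaming is needed.
Finally move all quantifiers to the prefix:
  ∃m ∃t (¬J(m) ∧ C(t))
The prefix is ∃m ∃t: 0 universal, 2 existential.

0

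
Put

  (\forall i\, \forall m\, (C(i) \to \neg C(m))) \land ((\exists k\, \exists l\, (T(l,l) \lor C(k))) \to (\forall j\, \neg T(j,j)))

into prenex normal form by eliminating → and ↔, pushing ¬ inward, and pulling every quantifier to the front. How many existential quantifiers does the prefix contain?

Rewrite implications/biconditionals: A → B as ¬A ∨ B.
  (\forall i\, \forall m\, (\neg C(i) \lor \neg C(m))) \land (\neg (\exists k\, \exists l\, (T(l,l) \lor C(k))) \lor (\forall j\, \neg T(j,j)))
Move each ¬ inward, flipping quantifiers it crosses:
  (\forall i\, \forall m\, (\neg C(i) \lor \neg C(m))) \land ((\forall k\, \forall l\, (\neg T(l,l) \land \neg C(k))) \lor (\forall j\, \neg T(j,j)))
All bound variables are already distinct, so no renaming is needed.
Pull the quantifiers to the front (each side's bound variable is not free in the other side):
  \forall i\, \forall m\, \forall k\, \forall l\, \forall j\, ((\neg C(i) \lor \neg C(m)) \land (\neg T(l,l) \land \neg C(k) \lor \neg T(j,j)))
The prefix is \forall i \forall m \forall k \forall l \forall j: 5 universal, 0 existential.

0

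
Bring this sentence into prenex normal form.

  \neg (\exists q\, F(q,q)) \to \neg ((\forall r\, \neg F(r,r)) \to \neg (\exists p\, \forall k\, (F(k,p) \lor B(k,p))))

\exists q\, \forall r\, \exists p\, \forall k\, (F(q,q) \lor \neg F(r,r) \land (F(k,p) \lor B(k,p)))

Rewrite implications/biconditionals: A → B as ¬A ∨ B.
  \neg \neg (\exists q\, F(q,q)) \lor \neg (\neg (\forall r\, \neg F(r,r)) \lor \neg (\exists p\, \forall k\, (F(k,p) \lor B(k,p))))
Drive negations inward (¬∀x A ≡ ∃x ¬A, ¬∃x A ≡ ∀x ¬A, De Morgan for ∧/∨):
  (\exists q\, F(q,q)) \lor (\forall r\, \neg F(r,r)) \land (\exists p\, \forall k\, (F(k,p) \lor B(k,p)))
Pull the quantifiers to the front (each side's bound variable is not free in the other side):
  \exists q\, \forall r\, \exists p\, \forall k\, (F(q,q) \lor \neg F(r,r) \land (F(k,p) \lor B(k,p)))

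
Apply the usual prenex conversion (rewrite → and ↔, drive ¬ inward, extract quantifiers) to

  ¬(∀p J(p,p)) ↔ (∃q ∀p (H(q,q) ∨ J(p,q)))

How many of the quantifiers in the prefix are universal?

Eliminate → and ↔ using ¬ and ∨; A ↔ B as (¬A ∨ B) ∧ (¬B ∨ A).
  (¬¬(∀p J(p,p)) ∨ (∃q ∀p (H(q,q) ∨ J(p,q)))) ∧ (¬(∃q ∀p (H(q,q) ∨ J(p,q))) ∨ ¬(∀p J(p,p)))
Push ¬ through the quantifiers and connectives to reach negation normal form:
  ((∀p J(p,p)) ∨ (∃q ∀p (H(q,q) ∨ J(p,q)))) ∧ ((∀q ∃p (¬H(q,q) ∧ ¬J(p,q))) ∨ (∃p ¬J(p,p)))
Standardize variables apart so no two quantifiers bind the same name: p↦x, q↦v, p↦s, p↦z1.
  ((∀p J(p,p)) ∨ (∃q ∀x (H(q,q) ∨ J(x,q)))) ∧ ((∀v ∃s (¬H(v,v) ∧ ¬J(s,v))) ∨ (∃z1 ¬J(z1,z1)))
Pull the quantifiers to the front (each side's bound variable is not free in the other side):
  ∀p ∃q ∀x ∀v ∃s ∃z1 ((J(p,p) ∨ H(q,q) ∨ J(x,q)) ∧ (¬H(v,v) ∧ ¬J(s,v) ∨ ¬J(z1,z1)))
The prefix is ∀p ∃q ∀x ∀v ∃s ∃z1: 3 universal, 3 existential.

3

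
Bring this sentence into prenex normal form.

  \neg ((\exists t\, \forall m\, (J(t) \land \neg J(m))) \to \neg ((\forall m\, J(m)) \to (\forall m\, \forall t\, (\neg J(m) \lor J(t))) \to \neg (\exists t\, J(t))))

\exists t\, \forall m\, \exists y1\, \exists v1\, \exists x\, \forall p\, (J(t) \land \neg J(m) \land (\neg J(y1) \lor J(v1) \land \neg J(x) \lor \neg J(p)))

Eliminate → and ↔ using ¬ and ∨.
  \neg (\neg (\exists t\, \forall m\, (J(t) \land \neg J(m))) \lor \neg (\neg (\forall m\, J(m)) \lor \neg (\forall m\, \forall t\, (\neg J(m) \lor J(t))) \lor \neg (\exists t\, J(t))))
Push ¬ through the quantifiers and connectives to reach negation normal form:
  (\exists t\, \forall m\, (J(t) \land \neg J(m))) \land ((\exists m\, \neg J(m)) \lor (\exists m\, \exists t\, (J(m) \land \neg J(t))) \lor (\forall t\, \neg J(t)))
Give each quantifier a distinct variable: m↦y1, m↦v1, t↦x, t↦p.
  (\exists t\, \forall m\, (J(t) \land \neg J(m))) \land ((\exists y1\, \neg J(y1)) \lor (\exists v1\, \exists x\, (J(v1) \land \neg J(x))) \lor (\forall p\, \neg J(p)))
Pull the quantifiers to the front (each side's bound variable is not free in the other side):
  \exists t\, \forall m\, \exists y1\, \exists v1\, \exists x\, \forall p\, (J(t) \land \neg J(m) \land (\neg J(y1) \lor J(v1) \land \neg J(x) \lor \neg J(p)))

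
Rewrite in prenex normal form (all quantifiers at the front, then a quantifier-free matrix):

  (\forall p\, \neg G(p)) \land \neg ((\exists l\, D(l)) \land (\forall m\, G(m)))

Push ¬ through the quantifiers and connectives to reach negation normal form:
  (\forall p\, \neg G(p)) \land ((\forall l\, \neg D(l)) \lor (\exists m\, \neg G(m)))
All bound variables are already distinct, so no renaming is needed.
Finally move all quantifiers to the prefix:
  \forall p\, \forall l\, \exists m\, (\neg G(p) \land (\neg D(l) \lor \neg G(m)))

\forall p\, \forall l\, \exists m\, (\neg G(p) \land (\neg D(l) \lor \neg G(m)))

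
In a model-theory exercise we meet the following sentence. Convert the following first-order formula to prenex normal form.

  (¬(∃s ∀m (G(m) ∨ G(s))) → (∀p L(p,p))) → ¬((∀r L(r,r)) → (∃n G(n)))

∀s ∃m ∃p ∀r ∀n (¬G(m) ∧ ¬G(s) ∧ ¬L(p,p) ∨ L(r,r) ∧ ¬G(n))

Eliminate → and ↔ using ¬ and ∨.
  ¬(¬¬(∃s ∀m (G(m) ∨ G(s))) ∨ (∀p L(p,p))) ∨ ¬(¬(∀r L(r,r)) ∨ (∃n G(n)))
Push ¬ through the quantifiers and connectives to reach negation normal form:
  (∀s ∃m (¬G(m) ∧ ¬G(s))) ∧ (∃p ¬L(p,p)) ∨ (∀r L(r,r)) ∧ (∀n ¬G(n))
Finally move all quantifiers to the prefix:
  ∀s ∃m ∃p ∀r ∀n (¬G(m) ∧ ¬G(s) ∧ ¬L(p,p) ∨ L(r,r) ∧ ¬G(n))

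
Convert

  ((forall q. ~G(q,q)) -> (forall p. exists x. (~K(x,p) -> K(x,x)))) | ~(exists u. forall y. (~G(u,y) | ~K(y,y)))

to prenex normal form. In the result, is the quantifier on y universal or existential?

existential

First replace A → B with ¬A ∨ B.
  ~(forall q. ~G(q,q)) | (forall p. exists x. (~~K(x,p) | K(x,x))) | ~(exists u. forall y. (~G(u,y) | ~K(y,y)))
Push ¬ through the quantifiers and connectives to reach negation normal form:
  (exists q. G(q,q)) | (forall p. exists x. (K(x,p) | K(x,x))) | (forall u. exists y. (G(u,y) & K(y,y)))
Pull the quantifiers to the front (each side's bound variable is not free in the other side):
  exists q. forall p. exists x. forall u. exists y. (G(q,q) | K(x,p) | K(x,x) | G(u,y) & K(y,y))
The quantifier forall y sits under an odd number of negations (counting the antecedent side of each →), so it flips to exists y.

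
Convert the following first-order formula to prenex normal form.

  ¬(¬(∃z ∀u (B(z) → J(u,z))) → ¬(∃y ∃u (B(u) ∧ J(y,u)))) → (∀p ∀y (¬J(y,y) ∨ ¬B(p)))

∃z ∀u ∀y ∀x1 ∀p ∀u1 (¬B(z) ∨ J(u,z) ∨ ¬B(x1) ∨ ¬J(y,x1) ∨ ¬J(u1,u1) ∨ ¬B(p))

Rewrite implications/biconditionals: A → B as ¬A ∨ B.
  ¬¬(¬¬(∃z ∀u (¬B(z) ∨ J(u,z))) ∨ ¬(∃y ∃u (B(u) ∧ J(y,u)))) ∨ (∀p ∀y (¬J(y,y) ∨ ¬B(p)))
Push ¬ through the quantifiers and connectives to reach negation normal form:
  (∃z ∀u (¬B(z) ∨ J(u,z))) ∨ (∀y ∀u (¬B(u) ∨ ¬J(y,u))) ∨ (∀p ∀y (¬J(y,y) ∨ ¬B(p)))
Standardize variables apart so no two quantifiers bind the same name: u↦x1, y↦u1.
  (∃z ∀u (¬B(z) ∨ J(u,z))) ∨ (∀y ∀x1 (¬B(x1) ∨ ¬J(y,x1))) ∨ (∀p ∀u1 (¬J(u1,u1) ∨ ¬B(p)))
Extract every quantifier outward, since the variables are now distinct and don't occur free across branches:
  ∃z ∀u ∀y ∀x1 ∀p ∀u1 (¬B(z) ∨ J(u,z) ∨ ¬B(x1) ∨ ¬J(y,x1) ∨ ¬J(u1,u1) ∨ ¬B(p))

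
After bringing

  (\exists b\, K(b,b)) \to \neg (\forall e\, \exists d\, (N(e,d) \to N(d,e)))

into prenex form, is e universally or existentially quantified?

existential

First replace A → B with ¬A ∨ B.
  \neg (\exists b\, K(b,b)) \lor \neg (\forall e\, \exists d\, (\neg N(e,d) \lor N(d,e)))
Drive negations inward (¬∀x A ≡ ∃x ¬A, ¬∃x A ≡ ∀x ¬A, De Morgan for ∧/∨):
  (\forall b\, \neg K(b,b)) \lor (\exists e\, \forall d\, (N(e,d) \land \neg N(d,e)))
Extract every quantifier outward, since the variables are now distinct and don't occur free across branches:
  \forall b\, \exists e\, \forall d\, (\neg K(b,b) \lor N(e,d) \land \neg N(d,e))
The quantifier \forall e sits under an odd number of negations (counting the antecedent side of each →), so it flips to \exists e.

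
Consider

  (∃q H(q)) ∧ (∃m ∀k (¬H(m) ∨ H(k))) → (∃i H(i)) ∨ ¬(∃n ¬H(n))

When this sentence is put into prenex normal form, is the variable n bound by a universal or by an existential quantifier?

Rewrite implications/biconditionals: A → B as ¬A ∨ B.
  ¬((∃q H(q)) ∧ (∃m ∀k (¬H(m) ∨ H(k)))) ∨ (∃i H(i)) ∨ ¬(∃n ¬H(n))
Push ¬ through the quantifiers and connectives to reach negation normal form:
  (∀q ¬H(q)) ∨ (∀m ∃k (H(m) ∧ ¬H(k))) ∨ (∃i H(i)) ∨ (∀n H(n))
Finally move all quantifiers to the prefix:
  ∀q ∀m ∃k ∃i ∀n (¬H(q) ∨ H(m) ∧ ¬H(k) ∨ H(i) ∨ H(n))
The quantifier ∃n sits under an odd number of negations (counting the antecedent side of each →), so it flips to ∀n.

universal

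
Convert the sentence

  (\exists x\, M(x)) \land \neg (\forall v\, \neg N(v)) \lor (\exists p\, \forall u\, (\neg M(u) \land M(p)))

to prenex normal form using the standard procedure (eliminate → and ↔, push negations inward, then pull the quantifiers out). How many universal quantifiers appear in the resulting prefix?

Move each ¬ inward, flipping quantifiers it crosses:
  (\exists x\, M(x)) \land (\exists v\, N(v)) \lor (\exists p\, \forall u\, (\neg M(u) \land M(p)))
All bound variables are already distinct, so no renaming is needed.
Pull the quantifiers to the front (each side's bound variable is not free in the other side):
  \exists x\, \exists v\, \exists p\, \forall u\, (M(x) \land N(v) \lor \neg M(u) \land M(p))
The prefix is \exists x \exists v \exists p \forall u: 1 universal, 3 existential.

1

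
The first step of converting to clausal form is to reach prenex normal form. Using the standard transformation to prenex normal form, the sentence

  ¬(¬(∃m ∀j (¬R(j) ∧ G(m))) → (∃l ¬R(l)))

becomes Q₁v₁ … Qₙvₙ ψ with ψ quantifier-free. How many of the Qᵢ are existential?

1

First replace A → B with ¬A ∨ B.
  ¬(¬¬(∃m ∀j (¬R(j) ∧ G(m))) ∨ (∃l ¬R(l)))
Drive negations inward (¬∀x A ≡ ∃x ¬A, ¬∃x A ≡ ∀x ¬A, De Morgan for ∧/∨):
  (∀m ∃j (R(j) ∨ ¬G(m))) ∧ (∀l R(l))
Finally move all quantifiers to the prefix:
  ∀m ∃j ∀l ((R(j) ∨ ¬G(m)) ∧ R(l))
The prefix is ∀m ∃j ∀l: 2 universal, 1 existential.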